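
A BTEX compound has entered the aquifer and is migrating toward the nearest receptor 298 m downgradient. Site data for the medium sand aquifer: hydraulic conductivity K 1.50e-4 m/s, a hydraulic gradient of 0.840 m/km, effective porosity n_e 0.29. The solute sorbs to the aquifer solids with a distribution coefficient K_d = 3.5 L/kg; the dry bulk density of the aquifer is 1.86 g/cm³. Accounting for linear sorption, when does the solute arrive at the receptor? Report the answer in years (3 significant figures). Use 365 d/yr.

510 years

K = 1.50e-4 m/s × 86400 s/d = 12.96 m/d
Specific discharge q = 12.96 × 8.4e-4 = 0.01089 m/d
v_s = q/n_e = 0.01089/0.29 = 0.03754 m/d
Retardation R = 1 + ρ_b·K_d/n = 1 + 1.86×3.5/0.29 = 23.45
Contaminant velocity v_c = v/R = 0.03754/23.45 = 0.001601 m/d
t = L/v_c = 298/0.001601 = 186100 d
   = 186100/365 = 510 yr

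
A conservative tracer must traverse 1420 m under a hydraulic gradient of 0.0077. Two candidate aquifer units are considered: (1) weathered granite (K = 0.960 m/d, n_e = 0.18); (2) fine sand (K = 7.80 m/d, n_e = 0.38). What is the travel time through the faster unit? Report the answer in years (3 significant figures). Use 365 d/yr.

24.6 years

Unit 1 (weathered granite): v = 0.960×0.0077/0.18 = 0.04107 m/d, t = 1420/0.04107 = 34580 d
Unit 2 (fine sand): v = 7.80×0.0077/0.38 = 0.1581 m/d, t = 1420/0.1581 = 8984 d
Faster: 8984 d / 365 = 24.6 yr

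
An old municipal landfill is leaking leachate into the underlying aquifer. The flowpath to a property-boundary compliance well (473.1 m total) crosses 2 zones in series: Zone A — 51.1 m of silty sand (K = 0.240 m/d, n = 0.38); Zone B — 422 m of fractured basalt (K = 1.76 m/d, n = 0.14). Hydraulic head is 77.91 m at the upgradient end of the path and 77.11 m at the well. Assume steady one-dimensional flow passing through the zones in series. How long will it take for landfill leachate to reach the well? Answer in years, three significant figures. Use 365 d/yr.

122 years

Total head drop ΔH = 77.91 − 77.11 = 0.80 m
Steady 1-D flow in series ⇒ the Darcy flux q is identical in every zone and the zone head losses add (resistances L/K in series).
Σ(L/K) = 51.1/0.240 + 422/1.76 = 212.9 + 239.8 = 452.7 d
q = ΔH / Σ(L/K) = 0.80 / 452.7 = 0.001767 m/d (same in every zone)
Zone A: v = q/n = 0.001767/0.38 = 0.004651 m/d → t_A = 51.1/0.004651 = 10990 d
Zone B: v = q/n = 0.001767/0.14 = 0.01262 m/d → t_B = 422/0.01262 = 33430 d
Total t = 10990 + 33430 = 44420 d
   = 44420 / 365 = 122 yr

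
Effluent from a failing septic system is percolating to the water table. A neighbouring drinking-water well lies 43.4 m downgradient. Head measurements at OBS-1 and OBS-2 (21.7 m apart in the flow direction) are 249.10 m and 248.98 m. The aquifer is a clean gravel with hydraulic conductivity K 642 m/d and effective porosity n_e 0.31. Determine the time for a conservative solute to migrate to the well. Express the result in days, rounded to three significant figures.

3.79 days

Hydraulic gradient i = (249.10 − 248.98) / 21.7 = 0.12 / 21.7 = 0.005530
Specific discharge q = 642 × 0.005530 = 3.550 m/d
Seepage velocity v = q / n = 3.550 / 0.31 = 11.45 m/d
t = L / v = 43.4 / 11.45 = 3.790 d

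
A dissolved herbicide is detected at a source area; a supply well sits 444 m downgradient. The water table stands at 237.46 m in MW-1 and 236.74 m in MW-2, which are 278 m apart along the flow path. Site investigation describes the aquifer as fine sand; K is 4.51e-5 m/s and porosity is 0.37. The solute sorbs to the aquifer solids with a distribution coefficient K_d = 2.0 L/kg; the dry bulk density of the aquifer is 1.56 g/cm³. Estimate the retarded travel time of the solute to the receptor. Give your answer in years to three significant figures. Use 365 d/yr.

421 years

Hydraulic gradient i = (237.46 − 236.74) / 278 = 0.72 / 278 = 0.002590
K = 4.51e-5 m/s × 86400 s/d = 3.897 m/d
q = Ki = 3.897 × 0.002590 = 0.01009 m/d
Seepage velocity v = q / n = 0.01009 / 0.37 = 0.02728 m/d
Retardation R = 1 + ρ_b·K_d/n = 1 + 1.56×2.0/0.37 = 9.432
Contaminant velocity v_c = v/R = 0.02728/9.432 = 0.002892 m/d
t = L/v_c = 444/0.002892 = 153500 d
   = 153500/365 = 421 yr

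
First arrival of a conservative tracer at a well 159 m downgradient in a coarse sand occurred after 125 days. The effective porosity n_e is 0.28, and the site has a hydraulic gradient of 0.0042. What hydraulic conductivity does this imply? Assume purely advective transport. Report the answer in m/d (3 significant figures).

v = L / t = 159 / 125 = 1.272 m/d
K = v · n / i = 1.272 × 0.28 / 0.0042 = 84.8 m/d

84.8 m/d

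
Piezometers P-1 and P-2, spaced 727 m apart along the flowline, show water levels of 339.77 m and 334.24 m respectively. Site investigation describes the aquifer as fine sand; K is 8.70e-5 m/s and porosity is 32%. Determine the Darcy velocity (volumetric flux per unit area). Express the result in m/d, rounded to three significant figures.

Hydraulic gradient i = (339.77 − 334.24) / 727 = 5.53 / 727 = 0.007607
K = 8.70e-5 m/s × 86400 s/d = 7.517 m/d
q = Ki = 7.517 × 0.007607 = 0.05718 m/d

0.0572 m/d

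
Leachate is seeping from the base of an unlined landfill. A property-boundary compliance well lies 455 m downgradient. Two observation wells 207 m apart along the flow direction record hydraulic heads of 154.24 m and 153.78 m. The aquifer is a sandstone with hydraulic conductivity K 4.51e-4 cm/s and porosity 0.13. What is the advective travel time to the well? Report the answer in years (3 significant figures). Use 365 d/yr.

187 years

Hydraulic gradient i = (154.24 − 153.78) / 207 = 0.46 / 207 = 0.002222
K = 4.51e-4 cm/s × 864 = 0.3897 m/d
q = Ki = 0.3897 × 0.002222 = 8.659e-4 m/d
v = Ki/n = 0.3897·0.002222/0.13 = 0.006661 m/d
t = L / v = 455 / 0.006661 = 68310 d
   = 68310 / 365 = 187 yr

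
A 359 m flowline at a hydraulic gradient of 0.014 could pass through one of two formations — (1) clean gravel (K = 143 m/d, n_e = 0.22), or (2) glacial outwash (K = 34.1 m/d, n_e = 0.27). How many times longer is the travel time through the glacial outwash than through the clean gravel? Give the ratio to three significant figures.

5.15

Unit 1 (clean gravel): v = 143×0.014/0.22 = 9.100 m/d, t = 359/9.100 = 39.45 d
Unit 2 (glacial outwash): v = 34.1×0.014/0.27 = 1.768 m/d, t = 359/1.768 = 203.0 d
t(glacial outwash) / t(clean gravel) = 203.0/39.45 = 5.15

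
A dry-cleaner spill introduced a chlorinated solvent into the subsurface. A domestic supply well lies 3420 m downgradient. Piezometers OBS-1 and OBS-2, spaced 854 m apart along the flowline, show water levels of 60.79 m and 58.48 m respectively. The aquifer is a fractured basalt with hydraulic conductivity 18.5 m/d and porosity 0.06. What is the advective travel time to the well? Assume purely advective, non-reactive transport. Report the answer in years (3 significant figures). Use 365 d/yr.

11.2 years

Hydraulic gradient i = (60.79 − 58.48) / 854 = 2.31 / 854 = 0.002705
Specific discharge q = 18.5 × 0.002705 = 0.05004 m/d
v_s = q/n_e = 0.05004/0.06 = 0.8340 m/d
t = L / v = 3420 / 0.8340 = 4101 d
   = 4101 / 365 = 11.2 yr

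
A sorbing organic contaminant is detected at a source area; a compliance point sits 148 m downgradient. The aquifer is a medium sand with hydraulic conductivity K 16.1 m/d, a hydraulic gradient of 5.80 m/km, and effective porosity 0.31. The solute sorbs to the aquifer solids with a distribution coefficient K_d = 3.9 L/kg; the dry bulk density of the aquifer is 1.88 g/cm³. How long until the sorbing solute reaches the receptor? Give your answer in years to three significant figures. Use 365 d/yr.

Specific discharge q = 16.1 × 0.0058 = 0.09338 m/d
Average linear velocity = 0.09338 / 0.31 = 0.3012 m/d
Retardation R = 1 + ρ_b·K_d/n = 1 + 1.88×3.9/0.31 = 24.65
Contaminant velocity v_c = v/R = 0.3012/24.65 = 0.01222 m/d
t = L/v_c = 148/0.01222 = 12110 d
   = 12110/365 = 33.2 yr

33.2 years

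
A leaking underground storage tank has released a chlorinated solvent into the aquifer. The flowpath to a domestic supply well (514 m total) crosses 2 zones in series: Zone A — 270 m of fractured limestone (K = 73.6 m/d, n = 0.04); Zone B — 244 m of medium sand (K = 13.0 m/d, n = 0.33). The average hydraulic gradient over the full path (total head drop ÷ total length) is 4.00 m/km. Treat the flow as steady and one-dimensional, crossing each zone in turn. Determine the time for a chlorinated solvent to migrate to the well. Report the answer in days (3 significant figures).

For zones in series the flux q is common to all zones; the equivalent conductivity is the harmonic (thickness-weighted) mean, K_eq = L_total / Σ(L_j/K_j).
Σ(L/K) = 270/73.6 + 244/13.0 = 3.668 + 18.77 = 22.44 d
K_eq = L_total / Σ(L/K) = 514 / 22.44 = 22.91 m/d
q = K_eq · i = 22.91 × 0.0040 = 0.09163 m/d (same in every zone)
Zone A: v = q/n = 0.09163/0.04 = 2.291 m/d → t_A = 270/2.291 = 117.9 d
Zone B: v = q/n = 0.09163/0.33 = 0.2777 m/d → t_B = 244/0.2777 = 878.7 d
Total t = 117.9 + 878.7 = 996.6 d

997 days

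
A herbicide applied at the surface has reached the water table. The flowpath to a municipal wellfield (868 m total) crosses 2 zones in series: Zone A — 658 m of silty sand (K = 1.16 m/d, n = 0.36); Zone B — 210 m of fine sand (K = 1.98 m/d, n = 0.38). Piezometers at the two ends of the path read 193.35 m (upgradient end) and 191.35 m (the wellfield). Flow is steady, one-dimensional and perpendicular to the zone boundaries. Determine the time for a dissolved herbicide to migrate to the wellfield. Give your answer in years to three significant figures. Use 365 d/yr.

Total head drop ΔH = 193.35 − 191.35 = 2.00 m
Steady 1-D flow in series ⇒ the Darcy flux q is identical in every zone and the zone head losses add (resistances L/K in series).
Σ(L/K) = 658/1.16 + 210/1.98 = 567.2 + 106.1 = 673.3 d
q = ΔH / Σ(L/K) = 2.00 / 673.3 = 0.002970 m/d (same in every zone)
Zone A: v = q/n = 0.002970/0.36 = 0.008251 m/d → t_A = 658/0.008251 = 79750 d
Zone B: v = q/n = 0.002970/0.38 = 0.007817 m/d → t_B = 210/0.007817 = 26860 d
Total t = 79750 + 26860 = 106600 d
   = 106600 / 365 = 292 yr

292 years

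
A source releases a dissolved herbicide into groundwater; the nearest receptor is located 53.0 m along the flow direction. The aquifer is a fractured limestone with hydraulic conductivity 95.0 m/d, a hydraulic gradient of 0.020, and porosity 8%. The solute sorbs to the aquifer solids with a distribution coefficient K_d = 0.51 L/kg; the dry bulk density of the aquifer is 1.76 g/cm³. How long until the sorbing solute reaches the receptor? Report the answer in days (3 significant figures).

27.3 days

Specific discharge q = 95.0 × 0.020 = 1.900 m/d
Average linear velocity = 1.900 / 0.08 = 23.75 m/d
Retardation R = 1 + ρ_b·K_d/n = 1 + 1.76×0.51/0.08 = 12.22
Contaminant velocity v_c = v/R = 23.75/12.22 = 1.944 m/d
t = L/v_c = 53.0/1.944 = 27.27 d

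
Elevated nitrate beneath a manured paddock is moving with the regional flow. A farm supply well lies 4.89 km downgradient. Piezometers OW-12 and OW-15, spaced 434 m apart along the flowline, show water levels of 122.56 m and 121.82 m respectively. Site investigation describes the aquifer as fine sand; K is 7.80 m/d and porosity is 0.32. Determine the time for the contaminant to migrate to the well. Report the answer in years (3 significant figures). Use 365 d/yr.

322 years

Hydraulic gradient i = (122.56 − 121.82) / 434 = 0.74 / 434 = 0.001705
Specific discharge q = 7.80 × 0.001705 = 0.01330 m/d
v_s = q/n_e = 0.01330/0.32 = 0.04156 m/d
L = 4.89 km = 4890 m
t = L / v = 4890 / 0.04156 = 117700 d
   = 117700 / 365 = 322 yr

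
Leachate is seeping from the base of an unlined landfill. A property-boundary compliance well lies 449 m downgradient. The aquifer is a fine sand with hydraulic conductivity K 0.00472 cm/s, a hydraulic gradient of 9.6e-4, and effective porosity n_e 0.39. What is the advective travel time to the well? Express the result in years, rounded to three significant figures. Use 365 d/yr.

K = 0.00472 cm/s × 864 = 4.078 m/d
q = Ki = 4.078 × 9.6e-4 = 0.003915 m/d
Seepage velocity v = q / n = 0.003915 / 0.39 = 0.01004 m/d
t = L / v = 449 / 0.01004 = 44730 d
   = 44730 / 365 = 123 yr

123 years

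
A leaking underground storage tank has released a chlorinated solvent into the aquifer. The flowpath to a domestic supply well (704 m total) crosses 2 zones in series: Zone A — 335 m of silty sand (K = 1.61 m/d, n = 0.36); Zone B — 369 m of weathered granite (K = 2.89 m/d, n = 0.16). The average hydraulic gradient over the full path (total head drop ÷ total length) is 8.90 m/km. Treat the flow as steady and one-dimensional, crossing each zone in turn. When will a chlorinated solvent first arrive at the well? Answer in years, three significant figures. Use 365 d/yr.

For zones in series the flux q is common to all zones; the equivalent conductivity is the harmonic (thickness-weighted) mean, K_eq = L_total / Σ(L_j/K_j).
Σ(L/K) = 335/1.61 + 369/2.89 = 208.1 + 127.7 = 335.8 d
K_eq = L_total / Σ(L/K) = 704 / 335.8 = 2.097 m/d
q = K_eq · i = 2.097 × 0.0089 = 0.01866 m/d (same in every zone)
Zone A: v = q/n = 0.01866/0.36 = 0.05184 m/d → t_A = 335/0.05184 = 6463 d
Zone B: v = q/n = 0.01866/0.16 = 0.1166 m/d → t_B = 369/0.1166 = 3164 d
Total t = 6463 + 3164 = 9626 d
   = 9626 / 365 = 26.4 yr

26.4 years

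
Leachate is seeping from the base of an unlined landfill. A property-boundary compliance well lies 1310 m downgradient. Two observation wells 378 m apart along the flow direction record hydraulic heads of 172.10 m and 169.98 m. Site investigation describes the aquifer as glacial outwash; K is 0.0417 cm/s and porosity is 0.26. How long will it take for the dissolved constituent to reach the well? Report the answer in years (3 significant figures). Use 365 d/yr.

Hydraulic gradient i = (172.10 − 169.98) / 378 = 2.12 / 378 = 0.005608
K = 0.0417 cm/s × 864 = 36.03 m/d
Specific discharge q = 36.03 × 0.005608 = 0.2021 m/d
v = Ki/n = 36.03·0.005608/0.26 = 0.7772 m/d
t = L / v = 1310 / 0.7772 = 1686 d
   = 1686 / 365 = 4.62 yr

4.62 years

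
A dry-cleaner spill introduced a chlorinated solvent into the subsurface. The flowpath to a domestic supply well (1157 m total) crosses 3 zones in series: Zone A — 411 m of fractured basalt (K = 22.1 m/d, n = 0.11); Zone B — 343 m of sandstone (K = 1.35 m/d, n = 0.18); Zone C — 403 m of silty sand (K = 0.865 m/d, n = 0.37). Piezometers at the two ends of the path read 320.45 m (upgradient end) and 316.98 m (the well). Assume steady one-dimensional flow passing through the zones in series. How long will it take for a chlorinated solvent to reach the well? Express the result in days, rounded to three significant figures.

54500 days

Total head drop ΔH = 320.45 − 316.98 = 3.47 m
Steady 1-D flow in series ⇒ the Darcy flux q is identical in every zone and the zone head losses add (resistances L/K in series).
Σ(L/K) = 411/22.1 + 343/1.35 + 403/0.865 = 18.60 + 254.1 + 465.9 = 738.6 d
q = ΔH / Σ(L/K) = 3.47 / 738.6 = 0.004698 m/d (same in every zone)
Zone A: v = q/n = 0.004698/0.11 = 0.04271 m/d → t_A = 411/0.04271 = 9623 d
Zone B: v = q/n = 0.004698/0.18 = 0.02610 m/d → t_B = 343/0.02610 = 13140 d
Zone C: v = q/n = 0.004698/0.37 = 0.01270 m/d → t_C = 403/0.01270 = 31740 d
Total t = 9623 + 13140 + 31740 = 54500 d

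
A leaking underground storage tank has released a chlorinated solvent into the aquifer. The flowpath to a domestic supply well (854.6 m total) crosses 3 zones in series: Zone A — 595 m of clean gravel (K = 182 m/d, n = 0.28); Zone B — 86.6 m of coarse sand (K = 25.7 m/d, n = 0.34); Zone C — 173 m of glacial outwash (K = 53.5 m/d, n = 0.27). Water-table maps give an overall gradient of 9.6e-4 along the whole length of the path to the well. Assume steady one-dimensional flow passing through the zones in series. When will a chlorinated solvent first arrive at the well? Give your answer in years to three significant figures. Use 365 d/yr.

8.00 years

For zones in series the flux q is common to all zones; the equivalent conductivity is the harmonic (thickness-weighted) mean, K_eq = L_total / Σ(L_j/K_j).
Σ(L/K) = 595/182 + 86.6/25.7 + 173/53.5 = 3.269 + 3.370 + 3.234 = 9.873 d
K_eq = L_total / Σ(L/K) = 854.6 / 9.873 = 86.56 m/d
q = K_eq · i = 86.56 × 9.6e-4 = 0.08310 m/d (same in every zone)
Zone A: v = q/n = 0.08310/0.28 = 0.2968 m/d → t_A = 595/0.2968 = 2005 d
Zone B: v = q/n = 0.08310/0.34 = 0.2444 m/d → t_B = 86.6/0.2444 = 354.3 d
Zone C: v = q/n = 0.08310/0.27 = 0.3078 m/d → t_C = 173/0.3078 = 562.1 d
Total t = 2005 + 354.3 + 562.1 = 2921 d
   = 2921 / 365 = 8.00 yr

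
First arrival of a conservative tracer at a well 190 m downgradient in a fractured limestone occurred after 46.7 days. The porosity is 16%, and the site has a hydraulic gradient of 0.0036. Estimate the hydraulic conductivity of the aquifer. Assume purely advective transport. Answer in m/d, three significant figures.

v = L / t = 190 / 46.7 = 4.069 m/d
K = v · n / i = 4.069 × 0.16 / 0.0036 = 181 m/d

181 m/d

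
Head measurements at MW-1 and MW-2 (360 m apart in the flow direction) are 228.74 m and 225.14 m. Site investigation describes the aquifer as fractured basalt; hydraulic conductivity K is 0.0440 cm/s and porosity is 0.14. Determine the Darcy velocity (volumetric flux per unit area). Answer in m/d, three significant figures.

0.380 m/d

Hydraulic gradient i = (228.74 − 225.14) / 360 = 3.60 / 360 = 0.01000
K = 0.0440 cm/s × 864 = 38.02 m/d
Darcy flux q = K·i = 38.02 × 0.01000 = 0.3802 m/d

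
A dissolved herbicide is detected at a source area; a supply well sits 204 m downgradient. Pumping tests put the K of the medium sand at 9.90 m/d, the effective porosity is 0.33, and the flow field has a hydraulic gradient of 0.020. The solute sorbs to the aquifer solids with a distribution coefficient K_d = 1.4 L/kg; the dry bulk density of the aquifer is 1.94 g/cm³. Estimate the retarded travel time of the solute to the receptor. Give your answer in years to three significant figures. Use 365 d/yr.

Darcy flux q = K·i = 9.90 × 0.020 = 0.1980 m/d
Seepage velocity v = q / n = 0.1980 / 0.33 = 0.6000 m/d
Retardation R = 1 + ρ_b·K_d/n = 1 + 1.94×1.4/0.33 = 9.230
Contaminant velocity v_c = v/R = 0.6000/9.230 = 0.06500 m/d
t = L/v_c = 204/0.06500 = 3138 d
   = 3138/365 = 8.60 yr

8.60 years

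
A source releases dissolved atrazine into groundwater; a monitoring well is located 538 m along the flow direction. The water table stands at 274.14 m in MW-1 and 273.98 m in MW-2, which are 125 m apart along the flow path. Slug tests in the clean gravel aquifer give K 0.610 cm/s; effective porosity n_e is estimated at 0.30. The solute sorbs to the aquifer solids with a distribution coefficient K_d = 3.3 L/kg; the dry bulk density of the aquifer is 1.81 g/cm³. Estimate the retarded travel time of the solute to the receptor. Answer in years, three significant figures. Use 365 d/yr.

13.7 years

Hydraulic gradient i = (274.14 − 273.98) / 125 = 0.16 / 125 = 0.001280
K = 0.610 cm/s × 864 = 527.0 m/d
Specific discharge q = 527.0 × 0.001280 = 0.6746 m/d
v = Ki/n = 527.0·0.001280/0.30 = 2.249 m/d
Retardation R = 1 + ρ_b·K_d/n = 1 + 1.81×3.3/0.30 = 20.91
Contaminant velocity v_c = v/R = 2.249/20.91 = 0.1075 m/d
t = L/v_c = 538/0.1075 = 5003 d
   = 5003/365 = 13.7 yr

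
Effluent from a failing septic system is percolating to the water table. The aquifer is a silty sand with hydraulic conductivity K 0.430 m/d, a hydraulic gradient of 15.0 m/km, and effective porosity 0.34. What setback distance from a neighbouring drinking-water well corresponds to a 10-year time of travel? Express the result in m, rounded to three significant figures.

Specific discharge q = 0.430 × 0.015 = 0.006450 m/d
Seepage velocity v = q / n = 0.006450 / 0.34 = 0.01897 m/d
T = 10 yr × 365 = 3650 d
L = v × T = 0.01897 × 3650 = 69.24 m

69.2 m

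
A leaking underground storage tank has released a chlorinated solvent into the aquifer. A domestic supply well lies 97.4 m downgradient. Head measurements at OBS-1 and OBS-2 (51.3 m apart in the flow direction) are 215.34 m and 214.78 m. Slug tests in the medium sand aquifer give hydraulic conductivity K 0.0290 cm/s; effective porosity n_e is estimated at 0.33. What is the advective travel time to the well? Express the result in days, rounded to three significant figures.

118 days

Hydraulic gradient i = (215.34 − 214.78) / 51.3 = 0.56 / 51.3 = 0.01092
K = 0.0290 cm/s × 864 = 25.06 m/d
Specific discharge q = 25.06 × 0.01092 = 0.2735 m/d
v_s = q/n_e = 0.2735/0.33 = 0.8288 m/d
t = L / v = 97.4 / 0.8288 = 117.5 d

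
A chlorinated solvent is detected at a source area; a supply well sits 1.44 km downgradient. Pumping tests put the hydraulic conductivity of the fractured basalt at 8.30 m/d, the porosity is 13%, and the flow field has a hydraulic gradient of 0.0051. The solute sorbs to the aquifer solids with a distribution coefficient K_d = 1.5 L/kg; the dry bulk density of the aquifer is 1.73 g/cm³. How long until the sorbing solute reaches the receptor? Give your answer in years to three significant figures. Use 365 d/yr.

254 years

Specific discharge q = 8.30 × 0.0051 = 0.04233 m/d
v_s = q/n_e = 0.04233/0.13 = 0.3256 m/d
Retardation R = 1 + ρ_b·K_d/n = 1 + 1.73×1.5/0.13 = 20.96
Contaminant velocity v_c = v/R = 0.3256/20.96 = 0.01553 m/d
L = 1.44 km = 1440 m
t = L/v_c = 1440/0.01553 = 92700 d
   = 92700/365 = 254 yr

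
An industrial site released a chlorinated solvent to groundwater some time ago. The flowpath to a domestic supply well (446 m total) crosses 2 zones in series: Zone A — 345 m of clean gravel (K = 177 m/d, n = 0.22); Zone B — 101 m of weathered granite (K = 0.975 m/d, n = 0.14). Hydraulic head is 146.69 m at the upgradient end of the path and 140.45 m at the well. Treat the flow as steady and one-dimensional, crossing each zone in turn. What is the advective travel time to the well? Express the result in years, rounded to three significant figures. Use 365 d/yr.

Total head drop ΔH = 146.69 − 140.45 = 6.24 m
Continuity: the same q passes through each zone, so ΔH = q·Σ(L_j/K_j) — the zones act as resistances in series.
Σ(L/K) = 345/177 + 101/0.975 = 1.949 + 103.6 = 105.5 d
q = ΔH / Σ(L/K) = 6.24 / 105.5 = 0.05913 m/d (same in every zone)
Zone A: v = q/n = 0.05913/0.22 = 0.2688 m/d → t_A = 345/0.2688 = 1284 d
Zone B: v = q/n = 0.05913/0.14 = 0.4223 m/d → t_B = 101/0.4223 = 239.2 d
Total t = 1284 + 239.2 = 1523 d
   = 1523 / 365 = 4.17 yr

4.17 years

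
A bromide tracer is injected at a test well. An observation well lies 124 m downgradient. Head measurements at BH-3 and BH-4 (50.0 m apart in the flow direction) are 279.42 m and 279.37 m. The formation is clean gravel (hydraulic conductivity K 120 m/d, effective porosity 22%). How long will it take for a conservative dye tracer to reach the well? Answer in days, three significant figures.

Hydraulic gradient i = (279.42 − 279.37) / 50.0 = 0.05 / 50.0 = 0.001000
Darcy flux q = K·i = 120 × 0.001000 = 0.1200 m/d
Seepage velocity v = q / n = 0.1200 / 0.22 = 0.5455 m/d
t = L / v = 124 / 0.5455 = 227.3 d

227 days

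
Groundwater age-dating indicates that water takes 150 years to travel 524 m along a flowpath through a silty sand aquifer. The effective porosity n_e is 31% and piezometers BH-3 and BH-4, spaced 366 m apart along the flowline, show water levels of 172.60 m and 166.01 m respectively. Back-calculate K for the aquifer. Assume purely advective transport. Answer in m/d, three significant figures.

0.165 m/d

Hydraulic gradient i = (172.60 − 166.01) / 366 = 6.59 / 366 = 0.01801
t = 150 years = 54750 d
v = L / t = 524 / 54750 = 0.009571 m/d
K = v · n / i = 0.009571 × 0.31 / 0.01801 = 0.165 m/d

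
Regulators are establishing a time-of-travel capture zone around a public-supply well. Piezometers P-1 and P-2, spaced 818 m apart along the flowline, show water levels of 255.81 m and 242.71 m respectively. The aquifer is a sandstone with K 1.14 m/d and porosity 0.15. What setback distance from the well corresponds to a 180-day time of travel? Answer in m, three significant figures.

Hydraulic gradient i = (255.81 − 242.71) / 818 = 13.10 / 818 = 0.01601
Specific discharge q = 1.14 × 0.01601 = 0.01826 m/d
v_s = q/n_e = 0.01826/0.15 = 0.1217 m/d
L = v × T = 0.1217 × 180 = 21.91 m

21.9 m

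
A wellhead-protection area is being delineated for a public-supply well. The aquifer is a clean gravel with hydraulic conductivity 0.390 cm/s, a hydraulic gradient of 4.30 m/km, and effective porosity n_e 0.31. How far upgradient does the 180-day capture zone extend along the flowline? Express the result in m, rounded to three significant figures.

K = 0.390 cm/s × 864 = 337.0 m/d
Specific discharge q = 337.0 × 0.0043 = 1.449 m/d
Seepage velocity v = q / n = 1.449 / 0.31 = 4.674 m/d
L = v × T = 4.674 × 180 = 841.3 m

841 m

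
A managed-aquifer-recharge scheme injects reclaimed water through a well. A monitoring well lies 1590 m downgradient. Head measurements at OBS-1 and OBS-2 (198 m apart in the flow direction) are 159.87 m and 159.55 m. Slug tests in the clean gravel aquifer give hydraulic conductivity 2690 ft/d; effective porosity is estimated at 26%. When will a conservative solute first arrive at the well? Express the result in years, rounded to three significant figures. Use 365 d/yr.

0.855 years

Hydraulic gradient i = (159.87 − 159.55) / 198 = 0.32 / 198 = 0.001616
K = 2690 ft/d × 0.3048 = 819.9 m/d
Specific discharge q = 819.9 × 0.001616 = 1.325 m/d
v = Ki/n = 819.9·0.001616/0.26 = 5.097 m/d
t = L / v = 1590 / 5.097 = 312.0 d
   = 312.0 / 365 = 0.855 yr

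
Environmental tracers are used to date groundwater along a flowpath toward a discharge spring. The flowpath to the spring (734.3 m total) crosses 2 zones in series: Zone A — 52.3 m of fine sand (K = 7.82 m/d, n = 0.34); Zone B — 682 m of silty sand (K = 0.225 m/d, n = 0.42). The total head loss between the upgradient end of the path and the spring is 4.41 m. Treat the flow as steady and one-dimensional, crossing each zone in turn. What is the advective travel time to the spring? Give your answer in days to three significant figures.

210000 days

Steady 1-D flow in series ⇒ the Darcy flux q is identical in every zone and the zone head losses add (resistances L/K in series).
Σ(L/K) = 52.3/7.82 + 682/0.225 = 6.688 + 3031 = 3038 d
q = ΔH / Σ(L/K) = 4.41 / 3038 = 0.001452 m/d (same in every zone)
Zone A: v = q/n = 0.001452/0.34 = 0.004270 m/d → t_A = 52.3/0.004270 = 12250 d
Zone B: v = q/n = 0.001452/0.42 = 0.003456 m/d → t_B = 682/0.003456 = 197300 d
Total t = 12250 + 197300 = 209600 d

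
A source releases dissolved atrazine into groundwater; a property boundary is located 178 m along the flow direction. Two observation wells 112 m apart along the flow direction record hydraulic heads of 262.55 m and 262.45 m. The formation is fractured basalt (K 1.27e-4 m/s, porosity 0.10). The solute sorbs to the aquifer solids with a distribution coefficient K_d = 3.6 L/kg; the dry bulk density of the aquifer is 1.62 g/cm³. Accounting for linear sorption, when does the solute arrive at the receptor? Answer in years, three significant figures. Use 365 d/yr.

295 years

Hydraulic gradient i = (262.55 − 262.45) / 112 = 0.10 / 112 = 8.929e-4
K = 1.27e-4 m/s × 86400 s/d = 10.97 m/d
Specific discharge q = 10.97 × 8.929e-4 = 0.009797 m/d
Average linear velocity = 0.009797 / 0.10 = 0.09797 m/d
Retardation R = 1 + ρ_b·K_d/n = 1 + 1.62×3.6/0.10 = 59.32
Contaminant velocity v_c = v/R = 0.09797/59.32 = 0.001652 m/d
t = L/v_c = 178/0.001652 = 107800 d
   = 107800/365 = 295 yr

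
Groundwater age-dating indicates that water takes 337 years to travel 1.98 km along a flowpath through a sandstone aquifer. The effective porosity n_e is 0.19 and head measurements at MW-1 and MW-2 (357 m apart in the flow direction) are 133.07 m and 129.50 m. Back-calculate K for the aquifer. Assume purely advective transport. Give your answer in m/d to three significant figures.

Hydraulic gradient i = (133.07 − 129.50) / 357 = 3.57 / 357 = 0.01000
t = 337 years = 123000 d
L = 1.98 km = 1980 m
v = L / t = 1980 / 123000 = 0.01610 m/d
K = v · n / i = 0.01610 × 0.19 / 0.01000 = 0.306 m/d

0.306 m/d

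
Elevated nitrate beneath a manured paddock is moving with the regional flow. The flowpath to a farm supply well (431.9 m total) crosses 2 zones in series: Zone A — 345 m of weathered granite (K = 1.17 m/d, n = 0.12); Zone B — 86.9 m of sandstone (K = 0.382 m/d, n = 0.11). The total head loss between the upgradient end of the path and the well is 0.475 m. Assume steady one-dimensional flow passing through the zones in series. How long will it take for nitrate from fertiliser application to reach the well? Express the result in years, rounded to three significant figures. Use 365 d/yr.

Continuity: the same q passes through each zone, so ΔH = q·Σ(L_j/K_j) — the zones act as resistances in series.
Σ(L/K) = 345/1.17 + 86.9/0.382 = 294.9 + 227.5 = 522.4 d
q = ΔH / Σ(L/K) = 0.475 / 522.4 = 9.093e-4 m/d (same in every zone)
Zone A: v = q/n = 9.093e-4/0.12 = 0.007578 m/d → t_A = 345/0.007578 = 45530 d
Zone B: v = q/n = 9.093e-4/0.11 = 0.008267 m/d → t_B = 86.9/0.008267 = 10510 d
Total t = 45530 + 10510 = 56040 d
   = 56040 / 365 = 154 yr

154 years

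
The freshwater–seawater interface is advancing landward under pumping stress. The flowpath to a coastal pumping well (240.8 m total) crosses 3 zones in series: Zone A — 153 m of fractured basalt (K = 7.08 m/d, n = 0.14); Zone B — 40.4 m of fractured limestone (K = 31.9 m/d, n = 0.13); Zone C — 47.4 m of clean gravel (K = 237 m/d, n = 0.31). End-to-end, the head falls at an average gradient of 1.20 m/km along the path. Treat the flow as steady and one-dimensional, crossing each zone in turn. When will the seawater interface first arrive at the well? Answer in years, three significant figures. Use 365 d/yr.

9.05 years

Continuity: the same q passes through each zone, so ΔH = q·Σ(L_j/K_j) — the zones act as resistances in series.
Σ(L/K) = 153/7.08 + 40.4/31.9 + 47.4/237 = 21.61 + 1.266 + 0.2000 = 23.08 d
K_eq = L_total / Σ(L/K) = 240.8 / 23.08 = 10.43 m/d
q = K_eq · i = 10.43 × 0.0012 = 0.01252 m/d (same in every zone)
Zone A: v = q/n = 0.01252/0.14 = 0.08944 m/d → t_A = 153/0.08944 = 1711 d
Zone B: v = q/n = 0.01252/0.13 = 0.09632 m/d → t_B = 40.4/0.09632 = 419.4 d
Zone C: v = q/n = 0.01252/0.31 = 0.04039 m/d → t_C = 47.4/0.04039 = 1173 d
Total t = 1711 + 419.4 + 1173 = 3304 d
   = 3304 / 365 = 9.05 yr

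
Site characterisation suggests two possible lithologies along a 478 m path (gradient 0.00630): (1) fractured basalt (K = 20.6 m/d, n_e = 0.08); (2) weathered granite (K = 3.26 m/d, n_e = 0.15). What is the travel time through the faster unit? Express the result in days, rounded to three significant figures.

295 days

Unit 1 (fractured basalt): v = 20.6×0.0063/0.08 = 1.622 m/d, t = 478/1.622 = 294.7 d
Unit 2 (weathered granite): v = 3.26×0.0063/0.15 = 0.1369 m/d, t = 478/0.1369 = 3491 d
Faster unit: t = 295 d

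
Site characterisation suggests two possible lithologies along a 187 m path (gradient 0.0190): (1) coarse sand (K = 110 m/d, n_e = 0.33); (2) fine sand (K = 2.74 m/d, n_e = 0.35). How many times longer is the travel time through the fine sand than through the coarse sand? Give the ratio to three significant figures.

42.6

Unit 1 (coarse sand): v = 110×0.019/0.33 = 6.333 m/d, t = 187/6.333 = 29.53 d
Unit 2 (fine sand): v = 2.74×0.019/0.35 = 0.1487 m/d, t = 187/0.1487 = 1257 d
t(fine sand) / t(coarse sand) = 1257/29.53 = 42.6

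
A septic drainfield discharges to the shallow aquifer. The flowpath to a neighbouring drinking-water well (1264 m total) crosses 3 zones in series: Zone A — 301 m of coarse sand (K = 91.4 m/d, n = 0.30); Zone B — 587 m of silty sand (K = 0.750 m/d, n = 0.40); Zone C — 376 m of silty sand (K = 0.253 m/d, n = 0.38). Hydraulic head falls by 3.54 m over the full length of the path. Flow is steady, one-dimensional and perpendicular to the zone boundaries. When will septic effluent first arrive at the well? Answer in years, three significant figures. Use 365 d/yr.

Continuity: the same q passes through each zone, so ΔH = q·Σ(L_j/K_j) — the zones act as resistances in series.
Σ(L/K) = 301/91.4 + 587/0.750 + 376/0.253 = 3.293 + 782.7 + 1486 = 2272 d
q = ΔH / Σ(L/K) = 3.54 / 2272 = 0.001558 m/d (same in every zone)
Zone A: v = q/n = 0.001558/0.30 = 0.005193 m/d → t_A = 301/0.005193 = 57960 d
Zone B: v = q/n = 0.001558/0.40 = 0.003895 m/d → t_B = 587/0.003895 = 150700 d
Zone C: v = q/n = 0.001558/0.38 = 0.004100 m/d → t_C = 376/0.004100 = 91710 d
Total t = 57960 + 150700 + 91710 = 300400 d
   = 300400 / 365 = 823 yr

823 years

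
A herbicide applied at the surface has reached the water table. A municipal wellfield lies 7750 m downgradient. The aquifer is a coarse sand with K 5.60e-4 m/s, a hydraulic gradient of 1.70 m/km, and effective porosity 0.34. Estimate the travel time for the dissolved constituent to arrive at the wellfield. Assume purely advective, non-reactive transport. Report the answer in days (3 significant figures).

K = 5.60e-4 m/s × 86400 s/d = 48.38 m/d
q = Ki = 48.38 × 0.0017 = 0.08225 m/d
Seepage velocity v = q / n = 0.08225 / 0.34 = 0.2419 m/d
t = L / v = 7750 / 0.2419 = 32040 d

32000 days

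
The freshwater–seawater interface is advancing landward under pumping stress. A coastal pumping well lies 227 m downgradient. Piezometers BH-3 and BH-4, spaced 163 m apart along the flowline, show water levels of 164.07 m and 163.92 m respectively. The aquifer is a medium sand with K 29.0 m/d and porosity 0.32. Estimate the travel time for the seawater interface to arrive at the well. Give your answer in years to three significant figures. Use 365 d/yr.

Hydraulic gradient i = (164.07 − 163.92) / 163 = 0.15 / 163 = 9.202e-4
q = Ki = 29.0 × 9.202e-4 = 0.02669 m/d
Average linear velocity = 0.02669 / 0.32 = 0.08340 m/d
t = L / v = 227 / 0.08340 = 2722 d
   = 2722 / 365 = 7.46 yr

7.46 years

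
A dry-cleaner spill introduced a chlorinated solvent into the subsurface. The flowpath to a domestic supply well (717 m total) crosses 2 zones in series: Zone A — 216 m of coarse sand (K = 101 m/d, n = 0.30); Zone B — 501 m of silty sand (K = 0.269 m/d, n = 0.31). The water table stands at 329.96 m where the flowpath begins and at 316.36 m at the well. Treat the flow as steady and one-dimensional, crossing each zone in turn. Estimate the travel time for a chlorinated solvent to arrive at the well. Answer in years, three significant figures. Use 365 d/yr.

82.7 years

Total head drop ΔH = 329.96 − 316.36 = 13.60 m
Steady 1-D flow in series ⇒ the Darcy flux q is identical in every zone and the zone head losses add (resistances L/K in series).
Σ(L/K) = 216/101 + 501/0.269 = 2.139 + 1862 = 1865 d
q = ΔH / Σ(L/K) = 13.60 / 1865 = 0.007294 m/d (same in every zone)
Zone A: v = q/n = 0.007294/0.30 = 0.02431 m/d → t_A = 216/0.02431 = 8884 d
Zone B: v = q/n = 0.007294/0.31 = 0.02353 m/d → t_B = 501/0.02353 = 21290 d
Total t = 8884 + 21290 = 30180 d
   = 30180 / 365 = 82.7 yr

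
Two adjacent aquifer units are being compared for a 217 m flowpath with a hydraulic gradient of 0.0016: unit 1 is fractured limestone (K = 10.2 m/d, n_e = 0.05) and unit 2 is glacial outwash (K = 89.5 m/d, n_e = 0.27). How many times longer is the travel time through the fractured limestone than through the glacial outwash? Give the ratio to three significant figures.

Unit 1 (fractured limestone): v = 10.2×0.0016/0.05 = 0.3264 m/d, t = 217/0.3264 = 664.8 d
Unit 2 (glacial outwash): v = 89.5×0.0016/0.27 = 0.5304 m/d, t = 217/0.5304 = 409.1 d
t(fractured limestone) / t(glacial outwash) = 664.8/409.1 = 1.62

1.62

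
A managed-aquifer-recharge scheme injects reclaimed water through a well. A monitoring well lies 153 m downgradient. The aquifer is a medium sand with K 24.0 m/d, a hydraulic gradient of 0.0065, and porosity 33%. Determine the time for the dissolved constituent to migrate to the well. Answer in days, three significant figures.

q = Ki = 24.0 × 0.0065 = 0.1560 m/d
Seepage velocity v = q / n = 0.1560 / 0.33 = 0.4727 m/d
t = L / v = 153 / 0.4727 = 323.7 d

324 days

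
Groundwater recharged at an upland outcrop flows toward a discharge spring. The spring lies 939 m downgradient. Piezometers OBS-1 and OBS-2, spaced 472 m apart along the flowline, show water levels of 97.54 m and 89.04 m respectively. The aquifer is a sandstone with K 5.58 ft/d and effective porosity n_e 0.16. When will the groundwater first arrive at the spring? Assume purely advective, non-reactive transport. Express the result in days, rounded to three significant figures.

4910 days

Hydraulic gradient i = (97.54 − 89.04) / 472 = 8.50 / 472 = 0.01801
K = 5.58 ft/d × 0.3048 = 1.701 m/d
q = Ki = 1.701 × 0.01801 = 0.03063 m/d
v_s = q/n_e = 0.03063/0.16 = 0.1914 m/d
t = L / v = 939 / 0.1914 = 4905 d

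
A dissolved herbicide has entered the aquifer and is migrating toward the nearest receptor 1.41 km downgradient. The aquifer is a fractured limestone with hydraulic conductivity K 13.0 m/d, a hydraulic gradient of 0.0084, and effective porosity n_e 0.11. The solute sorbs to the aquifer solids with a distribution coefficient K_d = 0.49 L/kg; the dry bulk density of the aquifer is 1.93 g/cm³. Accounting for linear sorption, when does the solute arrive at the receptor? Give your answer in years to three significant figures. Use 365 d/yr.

q = Ki = 13.0 × 0.0084 = 0.1092 m/d
Average linear velocity = 0.1092 / 0.11 = 0.9927 m/d
Retardation R = 1 + ρ_b·K_d/n = 1 + 1.93×0.49/0.11 = 9.597
Contaminant velocity v_c = v/R = 0.9927/9.597 = 0.1034 m/d
L = 1.41 km = 1410 m
t = L/v_c = 1410/0.1034 = 13630 d
   = 13630/365 = 37.3 yr

37.3 years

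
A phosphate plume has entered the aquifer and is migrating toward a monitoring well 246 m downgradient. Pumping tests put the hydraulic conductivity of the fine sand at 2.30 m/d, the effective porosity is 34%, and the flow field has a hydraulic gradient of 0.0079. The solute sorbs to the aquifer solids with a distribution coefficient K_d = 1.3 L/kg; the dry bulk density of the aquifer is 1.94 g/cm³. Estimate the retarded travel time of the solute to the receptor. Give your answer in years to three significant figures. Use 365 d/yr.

Specific discharge q = 2.30 × 0.0079 = 0.01817 m/d
v_s = q/n_e = 0.01817/0.34 = 0.05344 m/d
Retardation R = 1 + ρ_b·K_d/n = 1 + 1.94×1.3/0.34 = 8.418
Contaminant velocity v_c = v/R = 0.05344/8.418 = 0.006349 m/d
t = L/v_c = 246/0.006349 = 38750 d
   = 38750/365 = 106 yr

106 years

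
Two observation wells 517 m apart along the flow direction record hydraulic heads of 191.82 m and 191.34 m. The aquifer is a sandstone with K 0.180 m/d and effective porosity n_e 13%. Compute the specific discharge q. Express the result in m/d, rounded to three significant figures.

1.67e-4 m/d

Hydraulic gradient i = (191.82 − 191.34) / 517 = 0.48 / 517 = 9.284e-4
q = Ki = 0.180 × 9.284e-4 = 1.671e-4 m/d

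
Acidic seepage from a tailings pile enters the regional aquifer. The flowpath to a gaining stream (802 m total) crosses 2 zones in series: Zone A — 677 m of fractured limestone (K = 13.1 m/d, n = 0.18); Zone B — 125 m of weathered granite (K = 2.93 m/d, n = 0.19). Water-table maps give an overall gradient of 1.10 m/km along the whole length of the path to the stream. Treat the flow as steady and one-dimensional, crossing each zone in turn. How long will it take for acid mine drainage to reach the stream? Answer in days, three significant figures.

15600 days

Continuity: the same q passes through each zone, so ΔH = q·Σ(L_j/K_j) — the zones act as resistances in series.
Σ(L/K) = 677/13.1 + 125/2.93 = 51.68 + 42.66 = 94.34 d
K_eq = L_total / Σ(L/K) = 802 / 94.34 = 8.501 m/d
q = K_eq · i = 8.501 × 0.0011 = 0.009351 m/d (same in every zone)
Zone A: v = q/n = 0.009351/0.18 = 0.05195 m/d → t_A = 677/0.05195 = 13030 d
Zone B: v = q/n = 0.009351/0.19 = 0.04922 m/d → t_B = 125/0.04922 = 2540 d
Total t = 13030 + 2540 = 15570 d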